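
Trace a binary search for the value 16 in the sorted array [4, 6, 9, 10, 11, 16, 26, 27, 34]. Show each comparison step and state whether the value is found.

Binary search for 16 in [4, 6, 9, 10, 11, 16, 26, 27, 34]:

lo=0, hi=8, mid=4, arr[mid]=11 -> 11 < 16, search right half
lo=5, hi=8, mid=6, arr[mid]=26 -> 26 > 16, search left half
lo=5, hi=5, mid=5, arr[mid]=16 -> Found target at index 5!

Binary search finds 16 at index 5 after 3 comparisons. The search repeatedly halves the search space by comparing with the middle element.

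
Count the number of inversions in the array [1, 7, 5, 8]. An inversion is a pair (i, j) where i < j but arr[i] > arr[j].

Finding inversions in [1, 7, 5, 8]:

(1, 2): arr[1]=7 > arr[2]=5

Total inversions: 1

The array has 1 inversion(s): (1,2). Each pair (i,j) satisfies i < j and arr[i] > arr[j].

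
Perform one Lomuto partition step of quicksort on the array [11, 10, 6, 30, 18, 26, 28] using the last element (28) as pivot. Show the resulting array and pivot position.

Lomuto partition with pivot = 28:

Initial array: [11, 10, 6, 30, 18, 26, 28]

arr[0]=11 <= 28: swap with position 0, array becomes [11, 10, 6, 30, 18, 26, 28]
arr[1]=10 <= 28: swap with position 1, array becomes [11, 10, 6, 30, 18, 26, 28]
arr[2]=6 <= 28: swap with position 2, array becomes [11, 10, 6, 30, 18, 26, 28]
arr[3]=30 > 28: no swap
arr[4]=18 <= 28: swap with position 3, array becomes [11, 10, 6, 18, 30, 26, 28]
arr[5]=26 <= 28: swap with position 4, array becomes [11, 10, 6, 18, 26, 30, 28]

Place pivot at position 5: [11, 10, 6, 18, 26, 28, 30]
Pivot position: 5

After partitioning with pivot 28, the array becomes [11, 10, 6, 18, 26, 28, 30]. The pivot is placed at index 5. All elements to the left of the pivot are <= 28, and all elements to the right are > 28.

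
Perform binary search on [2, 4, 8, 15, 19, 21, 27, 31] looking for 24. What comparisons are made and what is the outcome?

Binary search for 24 in [2, 4, 8, 15, 19, 21, 27, 31]:

lo=0, hi=7, mid=3, arr[mid]=15 -> 15 < 24, search right half
lo=4, hi=7, mid=5, arr[mid]=21 -> 21 < 24, search right half
lo=6, hi=7, mid=6, arr[mid]=27 -> 27 > 24, search left half
lo=6 > hi=5, target 24 not found

Binary search determines that 24 is not in the array after 3 comparisons. The search space was exhausted without finding the target.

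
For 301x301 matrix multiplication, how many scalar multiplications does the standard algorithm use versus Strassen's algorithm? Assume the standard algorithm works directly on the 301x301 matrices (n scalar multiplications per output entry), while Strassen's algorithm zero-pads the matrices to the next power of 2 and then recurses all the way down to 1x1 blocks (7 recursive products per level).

Matrix multiplication for 301x301 matrices:

Strassen's algorithm requires power-of-2 dimensions. Pad 301x301 to 512x512 (next power of 2).

Standard algorithm: 301^3 = 27270901 multiplications
Strassen's algorithm: 7^(log2(512)) = 7^9 = 40353607 multiplications
Difference: 27270901 - 40353607 = -13082706 (Strassen uses MORE here due to padding overhead — for small or just-over-power-of-2 n, padding can outweigh the per-level savings)

Standard: 27270901 multiplications (301^3). Strassen: 40353607 multiplications (7^9, after padding to 512x512). Strassen reduces 8 recursive multiplications to 7 at each level.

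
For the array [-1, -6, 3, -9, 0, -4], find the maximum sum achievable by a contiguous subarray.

Using Kadane's algorithm on [-1, -6, 3, -9, 0, -4]:

Scanning through the array:
Position 1 (value -6): max_ending_here = -6, max_so_far = -1
Position 2 (value 3): max_ending_here = 3, max_so_far = 3
Position 3 (value -9): max_ending_here = -6, max_so_far = 3
Position 4 (value 0): max_ending_here = 0, max_so_far = 3
Position 5 (value -4): max_ending_here = -4, max_so_far = 3

Maximum subarray: [3]
Maximum sum: 3

The maximum subarray is [3] with sum 3. This subarray runs from index 2 to index 2.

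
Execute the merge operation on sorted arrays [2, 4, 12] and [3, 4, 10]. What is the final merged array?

Merging process:

Compare 2 vs 3: take 2 from left. Merged: [2]
Compare 4 vs 3: take 3 from right. Merged: [2, 3]
Compare 4 vs 4: take 4 from left. Merged: [2, 3, 4]
Compare 12 vs 4: take 4 from right. Merged: [2, 3, 4, 4]
Compare 12 vs 10: take 10 from right. Merged: [2, 3, 4, 4, 10]
Append remaining from left: [12]. Merged: [2, 3, 4, 4, 10, 12]

Final merged array: [2, 3, 4, 4, 10, 12]
Total comparisons: 5

The merged array is [2, 3, 4, 4, 10, 12], requiring 5 comparisons. The merge step runs in O(n) time where n is the total number of elements.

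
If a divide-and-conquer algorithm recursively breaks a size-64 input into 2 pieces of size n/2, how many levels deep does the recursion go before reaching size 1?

For divide and conquer with division factor 2:

Problem sizes at each level:
Level 0: 64
Level 1: 32
Level 2: 16
Level 3: 8
Level 4: 4
Level 5: 2
Level 6: 1

The root is level 0 and the size-1 base case is level 6 (the tree spans levels 0 through 6, i.e. 7 levels counting the root), so the depth is the number of divisions: log_2(64) = 6

The recursion tree depth is log_2(64) = 6. At each level, the problem size is divided by 2, so it takes 6 divisions to reduce to a base case of size 1. The algorithm makes 2 recursive calls at each level.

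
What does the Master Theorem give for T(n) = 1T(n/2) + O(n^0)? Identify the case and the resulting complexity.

Master Theorem for T(n) = 1T(n/2) + O(n^0):

a = 1, b = 2, c = 0
log_b(a) = log_2(1) = 0.0000

Case 2: c = 0 = log_2(1) = 0.0000
T(n) = O(n^0 log n) = O(log n)

For T(n) = 1T(n/2) + O(n^0): log_2(1) = 0.0000. This is Case 2 of the Master Theorem (c = log_b(a), equal work at all levels), giving O(log n).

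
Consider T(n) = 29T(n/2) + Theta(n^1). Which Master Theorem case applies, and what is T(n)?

Master Theorem for T(n) = 29T(n/2) + O(n^1):

a = 29, b = 2, c = 1
log_b(a) = log_2(29) = 4.8580

Case 1: c = 1 < log_2(29) = 4.8580
T(n) = O(n^(log_2 29))

For T(n) = 29T(n/2) + O(n^1): log_2(29) = 4.8580. This is Case 1 of the Master Theorem (c < log_b(a), work dominated by leaves), giving O(n^(log_2 29)).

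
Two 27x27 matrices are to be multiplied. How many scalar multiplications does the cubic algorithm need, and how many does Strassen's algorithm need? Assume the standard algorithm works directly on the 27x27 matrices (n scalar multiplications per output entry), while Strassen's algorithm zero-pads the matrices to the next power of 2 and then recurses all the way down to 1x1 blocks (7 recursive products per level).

Matrix multiplication for 27x27 matrices:

Strassen's algorithm requires power-of-2 dimensions. Pad 27x27 to 32x32 (next power of 2).

Standard algorithm: 27^3 = 19683 multiplications
Strassen's algorithm: 7^(log2(32)) = 7^5 = 16807 multiplications
Savings: 19683 - 16807 = 2876 multiplications

Standard: 19683 multiplications (27^3). Strassen: 16807 multiplications (7^5, after padding to 32x32). Strassen reduces 8 recursive multiplications to 7 at each level.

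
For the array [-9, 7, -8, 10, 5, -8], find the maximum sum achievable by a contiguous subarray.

Using Kadane's algorithm on [-9, 7, -8, 10, 5, -8]:

Scanning through the array:
Position 1 (value 7): max_ending_here = 7, max_so_far = 7
Position 2 (value -8): max_ending_here = -1, max_so_far = 7
Position 3 (value 10): max_ending_here = 10, max_so_far = 10
Position 4 (value 5): max_ending_here = 15, max_so_far = 15
Position 5 (value -8): max_ending_here = 7, max_so_far = 15

Maximum subarray: [10, 5]
Maximum sum: 15

The maximum subarray is [10, 5] with sum 15. This subarray runs from index 3 to index 4.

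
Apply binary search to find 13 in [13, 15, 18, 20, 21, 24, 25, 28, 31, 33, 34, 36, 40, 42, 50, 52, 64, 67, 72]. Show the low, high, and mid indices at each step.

Binary search for 13 in [13, 15, 18, 20, 21, 24, 25, 28, 31, 33, 34, 36, 40, 42, 50, 52, 64, 67, 72]:

lo=0, hi=18, mid=9, arr[mid]=33 -> 33 > 13, search left half
lo=0, hi=8, mid=4, arr[mid]=21 -> 21 > 13, search left half
lo=0, hi=3, mid=1, arr[mid]=15 -> 15 > 13, search left half
lo=0, hi=0, mid=0, arr[mid]=13 -> Found target at index 0!

Binary search finds 13 at index 0 after 4 comparisons. The search repeatedly halves the search space by comparing with the middle element.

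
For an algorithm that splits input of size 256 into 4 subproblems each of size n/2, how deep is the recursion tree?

For divide and conquer with division factor 2:

Problem sizes at each level:
Level 0: 256
Level 1: 128
Level 2: 64
Level 3: 32
Level 4: 16
Level 5: 8
Level 6: 4
Level 7: 2
Level 8: 1

The root is level 0 and the size-1 base case is level 8 (the tree spans levels 0 through 8, i.e. 9 levels counting the root), so the depth is the number of divisions: log_2(256) = 8

The recursion tree depth is log_2(256) = 8. At each level, the problem size is divided by 2, so it takes 8 divisions to reduce to a base case of size 1. The algorithm makes 4 recursive calls at each level.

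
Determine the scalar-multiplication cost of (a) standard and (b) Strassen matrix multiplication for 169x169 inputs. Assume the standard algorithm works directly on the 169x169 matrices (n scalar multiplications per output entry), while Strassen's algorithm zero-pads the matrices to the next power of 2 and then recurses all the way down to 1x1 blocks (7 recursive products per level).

Matrix multiplication for 169x169 matrices:

Strassen's algorithm requires power-of-2 dimensions. Pad 169x169 to 256x256 (next power of 2).

Standard algorithm: 169^3 = 4826809 multiplications
Strassen's algorithm: 7^(log2(256)) = 7^8 = 5764801 multiplications
Difference: 4826809 - 5764801 = -937992 (Strassen uses MORE here due to padding overhead — for small or just-over-power-of-2 n, padding can outweigh the per-level savings)

Standard: 4826809 multiplications (169^3). Strassen: 5764801 multiplications (7^8, after padding to 256x256). Strassen reduces 8 recursive multiplications to 7 at each level.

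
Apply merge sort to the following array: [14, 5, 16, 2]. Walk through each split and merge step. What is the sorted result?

Merge sort trace:

Split: [14, 5, 16, 2] -> [14, 5] and [16, 2]
  Split: [14, 5] -> [14] and [5]
  Merge: [14] + [5] -> [5, 14]
  Split: [16, 2] -> [16] and [2]
  Merge: [16] + [2] -> [2, 16]
Merge: [5, 14] + [2, 16] -> [2, 5, 14, 16]

Final sorted array: [2, 5, 14, 16]

The merge sort proceeds by recursively splitting the array and merging sorted halves.
After all merges, the sorted array is [2, 5, 14, 16].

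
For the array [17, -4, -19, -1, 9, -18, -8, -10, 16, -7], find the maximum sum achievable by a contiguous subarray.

Using Kadane's algorithm on [17, -4, -19, -1, 9, -18, -8, -10, 16, -7]:

Scanning through the array:
Position 1 (value -4): max_ending_here = 13, max_so_far = 17
Position 2 (value -19): max_ending_here = -6, max_so_far = 17
Position 3 (value -1): max_ending_here = -1, max_so_far = 17
Position 4 (value 9): max_ending_here = 9, max_so_far = 17
Position 5 (value -18): max_ending_here = -9, max_so_far = 17
Position 6 (value -8): max_ending_here = -8, max_so_far = 17
Position 7 (value -10): max_ending_here = -10, max_so_far = 17
Position 8 (value 16): max_ending_here = 16, max_so_far = 17
Position 9 (value -7): max_ending_here = 9, max_so_far = 17

Maximum subarray: [17]
Maximum sum: 17

The maximum subarray is [17] with sum 17. This subarray runs from index 0 to index 0.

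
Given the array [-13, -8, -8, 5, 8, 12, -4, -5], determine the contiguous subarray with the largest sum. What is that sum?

Using Kadane's algorithm on [-13, -8, -8, 5, 8, 12, -4, -5]:

Scanning through the array:
Position 1 (value -8): max_ending_here = -8, max_so_far = -8
Position 2 (value -8): max_ending_here = -8, max_so_far = -8
Position 3 (value 5): max_ending_here = 5, max_so_far = 5
Position 4 (value 8): max_ending_here = 13, max_so_far = 13
Position 5 (value 12): max_ending_here = 25, max_so_far = 25
Position 6 (value -4): max_ending_here = 21, max_so_far = 25
Position 7 (value -5): max_ending_here = 16, max_so_far = 25

Maximum subarray: [5, 8, 12]
Maximum sum: 25

The maximum subarray is [5, 8, 12] with sum 25. This subarray runs from index 3 to index 5.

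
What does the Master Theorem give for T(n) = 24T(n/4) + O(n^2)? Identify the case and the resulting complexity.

Master Theorem for T(n) = 24T(n/4) + O(n^2):

a = 24, b = 4, c = 2
log_b(a) = log_4(24) = 2.2925

Case 1: c = 2 < log_4(24) = 2.2925
T(n) = O(n^(log_4 24))

For T(n) = 24T(n/4) + O(n^2): log_4(24) = 2.2925. This is Case 1 of the Master Theorem (c < log_b(a), work dominated by leaves), giving O(n^(log_4 24)).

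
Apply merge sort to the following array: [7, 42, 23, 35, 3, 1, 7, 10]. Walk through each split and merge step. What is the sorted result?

Merge sort trace:

Split: [7, 42, 23, 35, 3, 1, 7, 10] -> [7, 42, 23, 35] and [3, 1, 7, 10]
  Split: [7, 42, 23, 35] -> [7, 42] and [23, 35]
    Split: [7, 42] -> [7] and [42]
    Merge: [7] + [42] -> [7, 42]
    Split: [23, 35] -> [23] and [35]
    Merge: [23] + [35] -> [23, 35]
  Merge: [7, 42] + [23, 35] -> [7, 23, 35, 42]
  Split: [3, 1, 7, 10] -> [3, 1] and [7, 10]
    Split: [3, 1] -> [3] and [1]
    Merge: [3] + [1] -> [1, 3]
    Split: [7, 10] -> [7] and [10]
    Merge: [7] + [10] -> [7, 10]
  Merge: [1, 3] + [7, 10] -> [1, 3, 7, 10]
Merge: [7, 23, 35, 42] + [1, 3, 7, 10] -> [1, 3, 7, 7, 10, 23, 35, 42]

Final sorted array: [1, 3, 7, 7, 10, 23, 35, 42]

The merge sort proceeds by recursively splitting the array and merging sorted halves.
After all merges, the sorted array is [1, 3, 7, 7, 10, 23, 35, 42].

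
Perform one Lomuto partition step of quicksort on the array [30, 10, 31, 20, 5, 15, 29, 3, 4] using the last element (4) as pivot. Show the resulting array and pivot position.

Lomuto partition with pivot = 4:

Initial array: [30, 10, 31, 20, 5, 15, 29, 3, 4]

arr[0]=30 > 4: no swap
arr[1]=10 > 4: no swap
arr[2]=31 > 4: no swap
arr[3]=20 > 4: no swap
arr[4]=5 > 4: no swap
arr[5]=15 > 4: no swap
arr[6]=29 > 4: no swap
arr[7]=3 <= 4: swap with position 0, array becomes [3, 10, 31, 20, 5, 15, 29, 30, 4]

Place pivot at position 1: [3, 4, 31, 20, 5, 15, 29, 30, 10]
Pivot position: 1

After partitioning with pivot 4, the array becomes [3, 4, 31, 20, 5, 15, 29, 30, 10]. The pivot is placed at index 1. All elements to the left of the pivot are <= 4, and all elements to the right are > 4.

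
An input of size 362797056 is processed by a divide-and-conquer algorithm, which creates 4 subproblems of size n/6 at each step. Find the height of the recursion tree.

For divide and conquer with division factor 6:

Problem sizes at each level:
Level 0: 362797056
Level 1: 60466176
Level 2: 10077696
Level 3: 1679616
Level 4: 279936
Level 5: 46656
Level 6: 7776
Level 7: 1296
Level 8: 216
Level 9: 36
Level 10: 6
Level 11: 1

The root is level 0 and the size-1 base case is level 11 (the tree spans levels 0 through 11, i.e. 12 levels counting the root), so the depth is the number of divisions: log_6(362797056) = 11

The recursion tree depth is log_6(362797056) = 11. At each level, the problem size is divided by 6, so it takes 11 divisions to reduce to a base case of size 1. The algorithm makes 4 recursive calls at each level.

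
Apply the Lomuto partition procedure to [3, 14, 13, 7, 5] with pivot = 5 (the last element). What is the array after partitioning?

Lomuto partition with pivot = 5:

Initial array: [3, 14, 13, 7, 5]

arr[0]=3 <= 5: swap with position 0, array becomes [3, 14, 13, 7, 5]
arr[1]=14 > 5: no swap
arr[2]=13 > 5: no swap
arr[3]=7 > 5: no swap

Place pivot at position 1: [3, 5, 13, 7, 14]
Pivot position: 1

After partitioning with pivot 5, the array becomes [3, 5, 13, 7, 14]. The pivot is placed at index 1. All elements to the left of the pivot are <= 5, and all elements to the right are > 5.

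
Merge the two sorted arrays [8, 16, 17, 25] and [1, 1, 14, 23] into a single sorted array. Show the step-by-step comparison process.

Merging process:

Compare 8 vs 1: take 1 from right. Merged: [1]
Compare 8 vs 1: take 1 from right. Merged: [1, 1]
Compare 8 vs 14: take 8 from left. Merged: [1, 1, 8]
Compare 16 vs 14: take 14 from right. Merged: [1, 1, 8, 14]
Compare 16 vs 23: take 16 from left. Merged: [1, 1, 8, 14, 16]
Compare 17 vs 23: take 17 from left. Merged: [1, 1, 8, 14, 16, 17]
Compare 25 vs 23: take 23 from right. Merged: [1, 1, 8, 14, 16, 17, 23]
Append remaining from left: [25]. Merged: [1, 1, 8, 14, 16, 17, 23, 25]

Final merged array: [1, 1, 8, 14, 16, 17, 23, 25]
Total comparisons: 7

The merged array is [1, 1, 8, 14, 16, 17, 23, 25], requiring 7 comparisons. The merge step runs in O(n) time where n is the total number of elements.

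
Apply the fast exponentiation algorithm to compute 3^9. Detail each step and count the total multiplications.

Computing 3^9 by squaring (build up from 3^1; each line after the first costs one multiplication):

3^1 = 3
3^2 = (3^1)^2 = 3^2 = 9
3^4 = (3^2)^2 = 9^2 = 81
3^8 = (3^4)^2 = 81^2 = 6561
3^9 = 3 * 3^8 = 3 * 6561 = 19683

Result: 19683
Multiplications needed: 4 (4 lines after 3^1)

3^9 = 19683. Using exponentiation by squaring, this requires 4 multiplications. The key idea: if the exponent is even, square the half-power; if odd, multiply by the base once.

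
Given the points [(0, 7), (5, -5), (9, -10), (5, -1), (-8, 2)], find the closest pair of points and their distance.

Computing all pairwise distances among 5 points:

d((0, 7), (5, -5)) = 13.0
d((0, 7), (9, -10)) = 19.2354
d((0, 7), (5, -1)) = 9.434
d((0, 7), (-8, 2)) = 9.434
d((5, -5), (9, -10)) = 6.4031
d((5, -5), (5, -1)) = 4.0 <-- minimum
d((5, -5), (-8, 2)) = 14.7648
d((9, -10), (5, -1)) = 9.8489
d((9, -10), (-8, 2)) = 20.8087
d((5, -1), (-8, 2)) = 13.3417

Closest pair: (5, -5) and (5, -1) with distance 4.0

The closest pair is (5, -5) and (5, -1) with Euclidean distance 4.0. For 5 points, brute-force pairwise comparison is shown above. For large n, the divide-and-conquer algorithm (sort by x, recurse on halves, check the dividing strip) achieves O(n log n).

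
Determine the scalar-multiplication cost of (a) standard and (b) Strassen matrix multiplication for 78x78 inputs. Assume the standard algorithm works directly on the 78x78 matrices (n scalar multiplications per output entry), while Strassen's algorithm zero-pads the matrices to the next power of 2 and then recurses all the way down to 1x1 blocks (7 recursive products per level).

Matrix multiplication for 78x78 matrices:

Strassen's algorithm requires power-of-2 dimensions. Pad 78x78 to 128x128 (next power of 2).

Standard algorithm: 78^3 = 474552 multiplications
Strassen's algorithm: 7^(log2(128)) = 7^7 = 823543 multiplications
Difference: 474552 - 823543 = -348991 (Strassen uses MORE here due to padding overhead — for small or just-over-power-of-2 n, padding can outweigh the per-level savings)

Standard: 474552 multiplications (78^3). Strassen: 823543 multiplications (7^7, after padding to 128x128). Strassen reduces 8 recursive multiplications to 7 at each level.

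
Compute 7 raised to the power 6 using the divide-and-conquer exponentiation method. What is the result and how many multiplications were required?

Computing 7^6 by squaring (build up from 7^1; each line after the first costs one multiplication):

7^1 = 7
7^2 = (7^1)^2 = 7^2 = 49
7^3 = 7 * 7^2 = 7 * 49 = 343
7^6 = (7^3)^2 = 343^2 = 117649

Result: 117649
Multiplications needed: 3 (3 lines after 7^1)

7^6 = 117649. Using exponentiation by squaring, this requires 3 multiplications. The key idea: if the exponent is even, square the half-power; if odd, multiply by the base once.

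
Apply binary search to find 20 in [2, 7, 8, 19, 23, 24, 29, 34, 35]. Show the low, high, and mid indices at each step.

Binary search for 20 in [2, 7, 8, 19, 23, 24, 29, 34, 35]:

lo=0, hi=8, mid=4, arr[mid]=23 -> 23 > 20, search left half
lo=0, hi=3, mid=1, arr[mid]=7 -> 7 < 20, search right half
lo=2, hi=3, mid=2, arr[mid]=8 -> 8 < 20, search right half
lo=3, hi=3, mid=3, arr[mid]=19 -> 19 < 20, search right half
lo=4 > hi=3, target 20 not found

Binary search determines that 20 is not in the array after 4 comparisons. The search space was exhausted without finding the target.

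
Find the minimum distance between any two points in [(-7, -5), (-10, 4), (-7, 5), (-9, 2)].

Computing all pairwise distances among 4 points:

d((-7, -5), (-10, 4)) = 9.4868
d((-7, -5), (-7, 5)) = 10.0
d((-7, -5), (-9, 2)) = 7.2801
d((-10, 4), (-7, 5)) = 3.1623
d((-10, 4), (-9, 2)) = 2.2361 <-- minimum
d((-7, 5), (-9, 2)) = 3.6056

Closest pair: (-10, 4) and (-9, 2) with distance 2.2361

The closest pair is (-10, 4) and (-9, 2) with Euclidean distance 2.2361. For 4 points, brute-force pairwise comparison is shown above. For large n, the divide-and-conquer algorithm (sort by x, recurse on halves, check the dividing strip) achieves O(n log n).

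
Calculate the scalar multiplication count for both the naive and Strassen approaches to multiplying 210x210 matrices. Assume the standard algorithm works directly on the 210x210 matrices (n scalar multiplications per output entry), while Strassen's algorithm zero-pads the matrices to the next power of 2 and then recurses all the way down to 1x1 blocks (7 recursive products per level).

Matrix multiplication for 210x210 matrices:

Strassen's algorithm requires power-of-2 dimensions. Pad 210x210 to 256x256 (next power of 2).

Standard algorithm: 210^3 = 9261000 multiplications
Strassen's algorithm: 7^(log2(256)) = 7^8 = 5764801 multiplications
Savings: 9261000 - 5764801 = 3496199 multiplications

Standard: 9261000 multiplications (210^3). Strassen: 5764801 multiplications (7^8, after padding to 256x256). Strassen reduces 8 recursive multiplications to 7 at each level.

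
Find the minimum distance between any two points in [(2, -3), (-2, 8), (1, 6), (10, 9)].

Computing all pairwise distances among 4 points:

d((2, -3), (-2, 8)) = 11.7047
d((2, -3), (1, 6)) = 9.0554
d((2, -3), (10, 9)) = 14.4222
d((-2, 8), (1, 6)) = 3.6056 <-- minimum
d((-2, 8), (10, 9)) = 12.0416
d((1, 6), (10, 9)) = 9.4868

Closest pair: (-2, 8) and (1, 6) with distance 3.6056

The closest pair is (-2, 8) and (1, 6) with Euclidean distance 3.6056. For 4 points, brute-force pairwise comparison is shown above. For large n, the divide-and-conquer algorithm (sort by x, recurse on halves, check the dividing strip) achieves O(n log n).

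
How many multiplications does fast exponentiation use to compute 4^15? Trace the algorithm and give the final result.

Computing 4^15 by squaring (build up from 4^1; each line after the first costs one multiplication):

4^1 = 4
4^2 = (4^1)^2 = 4^2 = 16
4^3 = 4 * 4^2 = 4 * 16 = 64
4^6 = (4^3)^2 = 64^2 = 4096
4^7 = 4 * 4^6 = 4 * 4096 = 16384
4^14 = (4^7)^2 = 16384^2 = 268435456
4^15 = 4 * 4^14 = 4 * 268435456 = 1073741824

Result: 1073741824
Multiplications needed: 6 (6 lines after 4^1)

4^15 = 1073741824. Using exponentiation by squaring, this requires 6 multiplications. The key idea: if the exponent is even, square the half-power; if odd, multiply by the base once.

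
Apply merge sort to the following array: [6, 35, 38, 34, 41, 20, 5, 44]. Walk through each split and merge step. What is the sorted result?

Merge sort trace:

Split: [6, 35, 38, 34, 41, 20, 5, 44] -> [6, 35, 38, 34] and [41, 20, 5, 44]
  Split: [6, 35, 38, 34] -> [6, 35] and [38, 34]
    Split: [6, 35] -> [6] and [35]
    Merge: [6] + [35] -> [6, 35]
    Split: [38, 34] -> [38] and [34]
    Merge: [38] + [34] -> [34, 38]
  Merge: [6, 35] + [34, 38] -> [6, 34, 35, 38]
  Split: [41, 20, 5, 44] -> [41, 20] and [5, 44]
    Split: [41, 20] -> [41] and [20]
    Merge: [41] + [20] -> [20, 41]
    Split: [5, 44] -> [5] and [44]
    Merge: [5] + [44] -> [5, 44]
  Merge: [20, 41] + [5, 44] -> [5, 20, 41, 44]
Merge: [6, 34, 35, 38] + [5, 20, 41, 44] -> [5, 6, 20, 34, 35, 38, 41, 44]

Final sorted array: [5, 6, 20, 34, 35, 38, 41, 44]

The merge sort proceeds by recursively splitting the array and merging sorted halves.
After all merges, the sorted array is [5, 6, 20, 34, 35, 38, 41, 44].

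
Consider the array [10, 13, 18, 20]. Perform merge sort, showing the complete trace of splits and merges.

Merge sort trace:

Split: [10, 13, 18, 20] -> [10, 13] and [18, 20]
  Split: [10, 13] -> [10] and [13]
  Merge: [10] + [13] -> [10, 13]
  Split: [18, 20] -> [18] and [20]
  Merge: [18] + [20] -> [18, 20]
Merge: [10, 13] + [18, 20] -> [10, 13, 18, 20]

Final sorted array: [10, 13, 18, 20]

The merge sort proceeds by recursively splitting the array and merging sorted halves.
After all merges, the sorted array is [10, 13, 18, 20].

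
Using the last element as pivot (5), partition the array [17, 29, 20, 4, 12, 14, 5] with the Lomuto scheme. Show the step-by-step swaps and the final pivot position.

Lomuto partition with pivot = 5:

Initial array: [17, 29, 20, 4, 12, 14, 5]

arr[0]=17 > 5: no swap
arr[1]=29 > 5: no swap
arr[2]=20 > 5: no swap
arr[3]=4 <= 5: swap with position 0, array becomes [4, 29, 20, 17, 12, 14, 5]
arr[4]=12 > 5: no swap
arr[5]=14 > 5: no swap

Place pivot at position 1: [4, 5, 20, 17, 12, 14, 29]
Pivot position: 1

After partitioning with pivot 5, the array becomes [4, 5, 20, 17, 12, 14, 29]. The pivot is placed at index 1. All elements to the left of the pivot are <= 5, and all elements to the right are > 5.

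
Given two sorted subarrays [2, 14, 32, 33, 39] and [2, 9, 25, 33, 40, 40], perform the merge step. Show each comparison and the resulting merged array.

Merging process:

Compare 2 vs 2: take 2 from left. Merged: [2]
Compare 14 vs 2: take 2 from right. Merged: [2, 2]
Compare 14 vs 9: take 9 from right. Merged: [2, 2, 9]
Compare 14 vs 25: take 14 from left. Merged: [2, 2, 9, 14]
Compare 32 vs 25: take 25 from right. Merged: [2, 2, 9, 14, 25]
Compare 32 vs 33: take 32 from left. Merged: [2, 2, 9, 14, 25, 32]
Compare 33 vs 33: take 33 from left. Merged: [2, 2, 9, 14, 25, 32, 33]
Compare 39 vs 33: take 33 from right. Merged: [2, 2, 9, 14, 25, 32, 33, 33]
Compare 39 vs 40: take 39 from left. Merged: [2, 2, 9, 14, 25, 32, 33, 33, 39]
Append remaining from right: [40, 40]. Merged: [2, 2, 9, 14, 25, 32, 33, 33, 39, 40, 40]

Final merged array: [2, 2, 9, 14, 25, 32, 33, 33, 39, 40, 40]
Total comparisons: 9

The merged array is [2, 2, 9, 14, 25, 32, 33, 33, 39, 40, 40], requiring 9 comparisons. The merge step runs in O(n) time where n is the total number of elements.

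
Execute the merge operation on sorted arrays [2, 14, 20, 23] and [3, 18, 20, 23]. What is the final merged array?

Merging process:

Compare 2 vs 3: take 2 from left. Merged: [2]
Compare 14 vs 3: take 3 from right. Merged: [2, 3]
Compare 14 vs 18: take 14 from left. Merged: [2, 3, 14]
Compare 20 vs 18: take 18 from right. Merged: [2, 3, 14, 18]
Compare 20 vs 20: take 20 from left. Merged: [2, 3, 14, 18, 20]
Compare 23 vs 20: take 20 from right. Merged: [2, 3, 14, 18, 20, 20]
Compare 23 vs 23: take 23 from left. Merged: [2, 3, 14, 18, 20, 20, 23]
Append remaining from right: [23]. Merged: [2, 3, 14, 18, 20, 20, 23, 23]

Final merged array: [2, 3, 14, 18, 20, 20, 23, 23]
Total comparisons: 7

The merged array is [2, 3, 14, 18, 20, 20, 23, 23], requiring 7 comparisons. The merge step runs in O(n) time where n is the total number of elements.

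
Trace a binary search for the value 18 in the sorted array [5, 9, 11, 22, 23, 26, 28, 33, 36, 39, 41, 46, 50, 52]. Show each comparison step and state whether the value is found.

Binary search for 18 in [5, 9, 11, 22, 23, 26, 28, 33, 36, 39, 41, 46, 50, 52]:

lo=0, hi=13, mid=6, arr[mid]=28 -> 28 > 18, search left half
lo=0, hi=5, mid=2, arr[mid]=11 -> 11 < 18, search right half
lo=3, hi=5, mid=4, arr[mid]=23 -> 23 > 18, search left half
lo=3, hi=3, mid=3, arr[mid]=22 -> 22 > 18, search left half
lo=3 > hi=2, target 18 not found

Binary search determines that 18 is not in the array after 4 comparisons. The search space was exhausted without finding the target.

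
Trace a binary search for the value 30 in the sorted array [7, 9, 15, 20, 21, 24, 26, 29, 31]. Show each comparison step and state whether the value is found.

Binary search for 30 in [7, 9, 15, 20, 21, 24, 26, 29, 31]:

lo=0, hi=8, mid=4, arr[mid]=21 -> 21 < 30, search right half
lo=5, hi=8, mid=6, arr[mid]=26 -> 26 < 30, search right half
lo=7, hi=8, mid=7, arr[mid]=29 -> 29 < 30, search right half
lo=8, hi=8, mid=8, arr[mid]=31 -> 31 > 30, search left half
lo=8 > hi=7, target 30 not found

Binary search determines that 30 is not in the array after 4 comparisons. The search space was exhausted without finding the target.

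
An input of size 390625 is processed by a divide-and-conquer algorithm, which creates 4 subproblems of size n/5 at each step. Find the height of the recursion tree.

For divide and conquer with division factor 5:

Problem sizes at each level:
Level 0: 390625
Level 1: 78125
Level 2: 15625
Level 3: 3125
Level 4: 625
Level 5: 125
Level 6: 25
Level 7: 5
Level 8: 1

The root is level 0 and the size-1 base case is level 8 (the tree spans levels 0 through 8, i.e. 9 levels counting the root), so the depth is the number of divisions: log_5(390625) = 8

The recursion tree depth is log_5(390625) = 8. At each level, the problem size is divided by 5, so it takes 8 divisions to reduce to a base case of size 1. The algorithm makes 4 recursive calls at each level.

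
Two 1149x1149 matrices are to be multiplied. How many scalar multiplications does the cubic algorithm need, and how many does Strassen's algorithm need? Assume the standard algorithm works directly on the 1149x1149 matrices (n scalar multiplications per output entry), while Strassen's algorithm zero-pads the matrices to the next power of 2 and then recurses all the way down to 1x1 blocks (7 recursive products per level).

Matrix multiplication for 1149x1149 matrices:

Strassen's algorithm requires power-of-2 dimensions. Pad 1149x1149 to 2048x2048 (next power of 2).

Standard algorithm: 1149^3 = 1516910949 multiplications
Strassen's algorithm: 7^(log2(2048)) = 7^11 = 1977326743 multiplications
Difference: 1516910949 - 1977326743 = -460415794 (Strassen uses MORE here due to padding overhead — for small or just-over-power-of-2 n, padding can outweigh the per-level savings)

Standard: 1516910949 multiplications (1149^3). Strassen: 1977326743 multiplications (7^11, after padding to 2048x2048). Strassen reduces 8 recursive multiplications to 7 at each level.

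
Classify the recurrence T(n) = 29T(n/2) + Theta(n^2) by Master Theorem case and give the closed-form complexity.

Master Theorem for T(n) = 29T(n/2) + O(n^2):

a = 29, b = 2, c = 2
log_b(a) = log_2(29) = 4.8580

Case 1: c = 2 < log_2(29) = 4.8580
T(n) = O(n^(log_2 29))

For T(n) = 29T(n/2) + O(n^2): log_2(29) = 4.8580. This is Case 1 of the Master Theorem (c < log_b(a), work dominated by leaves), giving O(n^(log_2 29)).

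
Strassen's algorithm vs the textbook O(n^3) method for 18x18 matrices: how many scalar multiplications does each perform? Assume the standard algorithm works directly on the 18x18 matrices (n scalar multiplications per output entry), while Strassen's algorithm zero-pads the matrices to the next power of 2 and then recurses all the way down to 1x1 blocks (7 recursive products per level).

Matrix multiplication for 18x18 matrices:

Strassen's algorithm requires power-of-2 dimensions. Pad 18x18 to 32x32 (next power of 2).

Standard algorithm: 18^3 = 5832 multiplications
Strassen's algorithm: 7^(log2(32)) = 7^5 = 16807 multiplications
Difference: 5832 - 16807 = -10975 (Strassen uses MORE here due to padding overhead — for small or just-over-power-of-2 n, padding can outweigh the per-level savings)

Standard: 5832 multiplications (18^3). Strassen: 16807 multiplications (7^5, after padding to 32x32). Strassen reduces 8 recursive multiplications to 7 at each level.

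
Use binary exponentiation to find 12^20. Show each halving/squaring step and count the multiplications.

Computing 12^20 by squaring (build up from 12^1; each line after the first costs one multiplication):

12^1 = 12
12^2 = (12^1)^2 = 12^2 = 144
12^4 = (12^2)^2 = 144^2 = 20736
12^5 = 12 * 12^4 = 12 * 20736 = 248832
12^10 = (12^5)^2 = 248832^2 = 61917364224
12^20 = (12^10)^2 = 61917364224^2 = 3833759992447475122176

Result: 3833759992447475122176
Multiplications needed: 5 (5 lines after 12^1)

12^20 = 3833759992447475122176. Using exponentiation by squaring, this requires 5 multiplications. The key idea: if the exponent is even, square the half-power; if odd, multiply by the base once.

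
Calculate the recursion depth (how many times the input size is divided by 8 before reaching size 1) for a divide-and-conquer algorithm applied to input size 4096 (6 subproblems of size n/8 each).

For divide and conquer with division factor 8:

Problem sizes at each level:
Level 0: 4096
Level 1: 512
Level 2: 64
Level 3: 8
Level 4: 1

The root is level 0 and the size-1 base case is level 4 (the tree spans levels 0 through 4, i.e. 5 levels counting the root), so the depth is the number of divisions: log_8(4096) = 4

The recursion tree depth is log_8(4096) = 4. At each level, the problem size is divided by 8, so it takes 4 divisions to reduce to a base case of size 1. The algorithm makes 6 recursive calls at each level.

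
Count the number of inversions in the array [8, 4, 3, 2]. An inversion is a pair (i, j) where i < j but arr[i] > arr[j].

Finding inversions in [8, 4, 3, 2]:

(0, 1): arr[0]=8 > arr[1]=4
(0, 2): arr[0]=8 > arr[2]=3
(0, 3): arr[0]=8 > arr[3]=2
(1, 2): arr[1]=4 > arr[2]=3
(1, 3): arr[1]=4 > arr[3]=2
(2, 3): arr[2]=3 > arr[3]=2

Total inversions: 6

The array has 6 inversion(s): (0,1), (0,2), (0,3), (1,2), (1,3), (2,3). Each pair (i,j) satisfies i < j and arr[i] > arr[j].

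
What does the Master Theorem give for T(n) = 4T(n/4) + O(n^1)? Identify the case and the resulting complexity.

Master Theorem for T(n) = 4T(n/4) + O(n^1):

a = 4, b = 4, c = 1
log_b(a) = log_4(4) = 1.0000

Case 2: c = 1 = log_4(4) = 1.0000
T(n) = O(n^1 log n) = O(n log n)

For T(n) = 4T(n/4) + O(n^1): log_4(4) = 1.0000. This is Case 2 of the Master Theorem (c = log_b(a), equal work at all levels), giving O(n log n).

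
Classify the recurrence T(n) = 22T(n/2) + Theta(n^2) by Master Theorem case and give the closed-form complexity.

Master Theorem for T(n) = 22T(n/2) + O(n^2):

a = 22, b = 2, c = 2
log_b(a) = log_2(22) = 4.4594

Case 1: c = 2 < log_2(22) = 4.4594
T(n) = O(n^(log_2 22))

For T(n) = 22T(n/2) + O(n^2): log_2(22) = 4.4594. This is Case 1 of the Master Theorem (c < log_b(a), work dominated by leaves), giving O(n^(log_2 22)).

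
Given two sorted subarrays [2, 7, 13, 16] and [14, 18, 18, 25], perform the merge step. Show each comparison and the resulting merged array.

Merging process:

Compare 2 vs 14: take 2 from left. Merged: [2]
Compare 7 vs 14: take 7 from left. Merged: [2, 7]
Compare 13 vs 14: take 13 from left. Merged: [2, 7, 13]
Compare 16 vs 14: take 14 from right. Merged: [2, 7, 13, 14]
Compare 16 vs 18: take 16 from left. Merged: [2, 7, 13, 14, 16]
Append remaining from right: [18, 18, 25]. Merged: [2, 7, 13, 14, 16, 18, 18, 25]

Final merged array: [2, 7, 13, 14, 16, 18, 18, 25]
Total comparisons: 5

The merged array is [2, 7, 13, 14, 16, 18, 18, 25], requiring 5 comparisons. The merge step runs in O(n) time where n is the total number of elements.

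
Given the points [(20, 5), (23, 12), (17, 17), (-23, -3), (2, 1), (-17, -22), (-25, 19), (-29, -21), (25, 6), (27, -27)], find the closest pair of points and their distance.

Computing all pairwise distances among 10 points:

d((20, 5), (23, 12)) = 7.6158
d((20, 5), (17, 17)) = 12.3693
d((20, 5), (-23, -3)) = 43.7379
d((20, 5), (2, 1)) = 18.4391
d((20, 5), (-17, -22)) = 45.8039
d((20, 5), (-25, 19)) = 47.1275
d((20, 5), (-29, -21)) = 55.4707
d((20, 5), (25, 6)) = 5.099 <-- minimum
d((20, 5), (27, -27)) = 32.7567
d((23, 12), (17, 17)) = 7.8102
d((23, 12), (-23, -3)) = 48.3839
d((23, 12), (2, 1)) = 23.7065
d((23, 12), (-17, -22)) = 52.4976
d((23, 12), (-25, 19)) = 48.5077
d((23, 12), (-29, -21)) = 61.5873
d((23, 12), (25, 6)) = 6.3246
d((23, 12), (27, -27)) = 39.2046
d((17, 17), (-23, -3)) = 44.7214
d((17, 17), (2, 1)) = 21.9317
d((17, 17), (-17, -22)) = 51.7397
d((17, 17), (-25, 19)) = 42.0476
d((17, 17), (-29, -21)) = 59.6657
d((17, 17), (25, 6)) = 13.6015
d((17, 17), (27, -27)) = 45.1221
d((-23, -3), (2, 1)) = 25.318
d((-23, -3), (-17, -22)) = 19.9249
d((-23, -3), (-25, 19)) = 22.0907
d((-23, -3), (-29, -21)) = 18.9737
d((-23, -3), (25, 6)) = 48.8365
d((-23, -3), (27, -27)) = 55.4617
d((2, 1), (-17, -22)) = 29.8329
d((2, 1), (-25, 19)) = 32.45
d((2, 1), (-29, -21)) = 38.0132
d((2, 1), (25, 6)) = 23.5372
d((2, 1), (27, -27)) = 37.5366
d((-17, -22), (-25, 19)) = 41.7732
d((-17, -22), (-29, -21)) = 12.0416
d((-17, -22), (25, 6)) = 50.4777
d((-17, -22), (27, -27)) = 44.2832
d((-25, 19), (-29, -21)) = 40.1995
d((-25, 19), (25, 6)) = 51.6624
d((-25, 19), (27, -27)) = 69.4262
d((-29, -21), (25, 6)) = 60.3738
d((-29, -21), (27, -27)) = 56.3205
d((25, 6), (27, -27)) = 33.0606

Closest pair: (20, 5) and (25, 6) with distance 5.099

The closest pair is (20, 5) and (25, 6) with Euclidean distance 5.099. For 10 points, brute-force pairwise comparison is shown above. For large n, the divide-and-conquer algorithm (sort by x, recurse on halves, check the dividing strip) achieves O(n log n).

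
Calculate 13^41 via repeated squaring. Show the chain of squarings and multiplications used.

Computing 13^41 by squaring (build up from 13^1; each line after the first costs one multiplication):

13^1 = 13
13^2 = (13^1)^2 = 13^2 = 169
13^4 = (13^2)^2 = 169^2 = 28561
13^5 = 13 * 13^4 = 13 * 28561 = 371293
13^10 = (13^5)^2 = 371293^2 = 137858491849
13^20 = (13^10)^2 = 137858491849^2 = 19004963774880799438801
13^40 = (13^20)^2 = 19004963774880799438801^2 = 361188648084531445929920877641340156544317601
13^41 = 13 * 13^40 = 13 * 361188648084531445929920877641340156544317601 = 4695452425098908797088971409337422035076128813

Result: 4695452425098908797088971409337422035076128813
Multiplications needed: 7 (7 lines after 13^1)

13^41 = 4695452425098908797088971409337422035076128813. Using exponentiation by squaring, this requires 7 multiplications. The key idea: if the exponent is even, square the half-power; if odd, multiply by the base once.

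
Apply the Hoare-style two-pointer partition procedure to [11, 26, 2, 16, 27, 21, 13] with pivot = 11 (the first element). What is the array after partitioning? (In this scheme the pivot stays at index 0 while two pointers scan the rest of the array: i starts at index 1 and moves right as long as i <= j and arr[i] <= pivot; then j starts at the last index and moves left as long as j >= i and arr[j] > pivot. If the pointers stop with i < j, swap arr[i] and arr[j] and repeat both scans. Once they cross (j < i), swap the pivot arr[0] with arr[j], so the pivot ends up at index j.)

Hoare-style two-pointer partition with pivot = 11:

Initial array: [11, 26, 2, 16, 27, 21, 13]

Pointers start at i = 1, j = 6.
i stops at index 1 (arr[1]=26 > 11), j stops at index 2 (arr[2]=2 <= 11): swap arr[1] and arr[2], array becomes [11, 2, 26, 16, 27, 21, 13]
i ends at 2, j ends at 1: the pointers have crossed (j < i), so scanning stops.

Swap pivot arr[0] with arr[1] to place pivot at position 1: [2, 11, 26, 16, 27, 21, 13]
Pivot position: 1

After partitioning with pivot 11, the array becomes [2, 11, 26, 16, 27, 21, 13]. The pivot is placed at index 1. All elements to the left of the pivot are <= 11, and all elements to the right are > 11.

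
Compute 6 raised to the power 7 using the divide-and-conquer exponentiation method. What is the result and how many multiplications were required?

Computing 6^7 by squaring (build up from 6^1; each line after the first costs one multiplication):

6^1 = 6
6^2 = (6^1)^2 = 6^2 = 36
6^3 = 6 * 6^2 = 6 * 36 = 216
6^6 = (6^3)^2 = 216^2 = 46656
6^7 = 6 * 6^6 = 6 * 46656 = 279936

Result: 279936
Multiplications needed: 4 (4 lines after 6^1)

6^7 = 279936. Using exponentiation by squaring, this requires 4 multiplications. The key idea: if the exponent is even, square the half-power; if odd, multiply by the base once.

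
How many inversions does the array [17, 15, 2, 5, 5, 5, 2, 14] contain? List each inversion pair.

Finding inversions in [17, 15, 2, 5, 5, 5, 2, 14]:

(0, 1): arr[0]=17 > arr[1]=15
(0, 2): arr[0]=17 > arr[2]=2
(0, 3): arr[0]=17 > arr[3]=5
(0, 4): arr[0]=17 > arr[4]=5
(0, 5): arr[0]=17 > arr[5]=5
(0, 6): arr[0]=17 > arr[6]=2
(0, 7): arr[0]=17 > arr[7]=14
(1, 2): arr[1]=15 > arr[2]=2
(1, 3): arr[1]=15 > arr[3]=5
(1, 4): arr[1]=15 > arr[4]=5
(1, 5): arr[1]=15 > arr[5]=5
(1, 6): arr[1]=15 > arr[6]=2
(1, 7): arr[1]=15 > arr[7]=14
(3, 6): arr[3]=5 > arr[6]=2
(4, 6): arr[4]=5 > arr[6]=2
(5, 6): arr[5]=5 > arr[6]=2

Total inversions: 16

The array has 16 inversion(s): (0,1), (0,2), (0,3), (0,4), (0,5), (0,6), (0,7), (1,2), (1,3), (1,4), (1,5), (1,6), (1,7), (3,6), (4,6), (5,6). Each pair (i,j) satisfies i < j and arr[i] > arr[j].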